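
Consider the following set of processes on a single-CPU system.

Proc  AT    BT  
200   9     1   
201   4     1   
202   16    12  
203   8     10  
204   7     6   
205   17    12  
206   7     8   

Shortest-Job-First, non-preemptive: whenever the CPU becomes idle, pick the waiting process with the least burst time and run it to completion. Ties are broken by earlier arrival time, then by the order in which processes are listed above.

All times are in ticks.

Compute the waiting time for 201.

Gantt: | idle 0-4 | 201 4-5 | idle 5-7 | 204 7-13 | 200 13-14 | 206 14-22 | 203 22-32 | 202 32-44 | 205 44-56 |
Completion: 200=14  201=5  202=44  203=32  204=13  205=56  206=22
Turnaround (C−A): 200=5  201=1  202=28  203=24  204=6  205=39  206=15
Waiting(201) = turnaround − burst = 1 − 1 = 0

0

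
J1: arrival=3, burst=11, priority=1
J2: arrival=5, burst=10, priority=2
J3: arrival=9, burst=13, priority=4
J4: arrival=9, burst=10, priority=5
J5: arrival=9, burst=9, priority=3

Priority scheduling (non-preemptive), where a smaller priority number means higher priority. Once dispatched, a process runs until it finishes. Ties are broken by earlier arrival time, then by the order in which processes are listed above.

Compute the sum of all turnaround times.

138

Timeline: | idle 0-3 | J1 3-14 | J2 14-24 | J5 24-33 | J3 33-46 | J4 46-56 |
Completion: J1=14  J2=24  J3=46  J4=56  J5=33
Turnaround = completion − arrival: J1=11, J2=19, J3=37, J4=47, J5=24
Total turnaround = 11 + 19 + 37 + 47 + 24 = 138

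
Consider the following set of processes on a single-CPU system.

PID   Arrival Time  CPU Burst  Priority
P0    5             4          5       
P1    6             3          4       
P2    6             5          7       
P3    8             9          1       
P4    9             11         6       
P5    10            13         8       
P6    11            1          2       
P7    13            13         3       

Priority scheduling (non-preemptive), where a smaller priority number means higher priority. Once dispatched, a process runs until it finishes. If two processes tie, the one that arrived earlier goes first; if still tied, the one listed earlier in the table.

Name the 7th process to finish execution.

Schedule: | idle 0-5 | P0 5-9 | P3 9-18 | P6 18-19 | P7 19-32 | P1 32-35 | P4 35-46 | P2 46-51 | P5 51-64 |
Completion: P0=9  P1=35  P2=51  P3=18  P4=46  P5=64  P6=19  P7=32
Finish order: P0 → P3 → P6 → P7 → P1 → P4 → P2 → P5

P2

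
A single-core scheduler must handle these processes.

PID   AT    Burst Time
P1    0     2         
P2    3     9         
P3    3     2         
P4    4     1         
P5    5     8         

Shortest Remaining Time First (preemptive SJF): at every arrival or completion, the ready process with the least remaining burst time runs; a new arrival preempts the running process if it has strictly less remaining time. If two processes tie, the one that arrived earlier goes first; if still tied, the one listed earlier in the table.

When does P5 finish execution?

14

Timeline: | P1 0-2 | idle 2-3 | P3 3-5 | P4 5-6 | P5 6-14 | P2 14-23 |
Completion: P1=2  P2=23  P3=5  P4=6  P5=14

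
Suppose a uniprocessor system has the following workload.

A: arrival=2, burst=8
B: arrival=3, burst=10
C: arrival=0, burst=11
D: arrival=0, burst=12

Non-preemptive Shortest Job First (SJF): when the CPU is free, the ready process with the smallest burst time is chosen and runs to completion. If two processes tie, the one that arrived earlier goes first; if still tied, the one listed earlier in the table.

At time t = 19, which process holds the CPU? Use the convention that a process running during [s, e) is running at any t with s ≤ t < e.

Schedule: | C 0-11 | A 11-19 | B 19-29 | D 29-41 |
Completion: A=19  B=29  C=11  D=41
Turnaround (C−A): A=17  B=26  C=11  D=41

B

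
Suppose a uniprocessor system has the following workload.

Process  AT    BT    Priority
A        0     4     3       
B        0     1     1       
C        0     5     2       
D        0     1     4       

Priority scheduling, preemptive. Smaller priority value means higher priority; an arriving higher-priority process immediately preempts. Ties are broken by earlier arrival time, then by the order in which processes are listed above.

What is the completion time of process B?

1

Schedule: | B 0-1 | C 1-6 | A 6-10 | D 10-11 |
Completion: A=10  B=1  C=6  D=11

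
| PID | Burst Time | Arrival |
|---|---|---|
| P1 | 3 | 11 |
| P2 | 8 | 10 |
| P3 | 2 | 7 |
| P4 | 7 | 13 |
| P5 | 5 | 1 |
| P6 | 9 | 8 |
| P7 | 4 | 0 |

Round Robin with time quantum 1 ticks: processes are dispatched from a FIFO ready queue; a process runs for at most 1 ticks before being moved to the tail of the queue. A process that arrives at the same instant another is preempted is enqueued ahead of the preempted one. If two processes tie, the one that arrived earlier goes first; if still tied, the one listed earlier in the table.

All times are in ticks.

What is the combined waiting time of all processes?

Timeline: | P7 0-1 | P5 1-2 | P7 2-3 | P5 3-4 | P7 4-5 | P5 5-6 | P7 6-7 | P5 7-8 | P3 8-9 | P6 9-10 | P5 10-11 | P3 11-12 | P2 12-13 | P6 13-14 | P1 14-15 | P4 15-16 | P2 16-17 | P6 17-18 | P1 18-19 | P4 19-20 | P2 20-21 | P6 21-22 | P1 22-23 | P4 23-24 | P2 24-25 | P6 25-26 | P4 26-27 | P2 27-28 | P6 28-29 | P4 29-30 | P2 30-31 | P6 31-32 | P4 32-33 | P2 33-34 | P6 34-35 | P4 35-36 | P2 36-37 | P6 37-38 |
Completion: P1=23  P2=37  P3=12  P4=36  P5=11  P6=38  P7=7
Waiting = turnaround − burst: P1=9, P2=19, P3=3, P4=16, P5=5, P6=21, P7=3
Total waiting = 9 + 19 + 3 + 16 + 5 + 21 + 3 = 76

76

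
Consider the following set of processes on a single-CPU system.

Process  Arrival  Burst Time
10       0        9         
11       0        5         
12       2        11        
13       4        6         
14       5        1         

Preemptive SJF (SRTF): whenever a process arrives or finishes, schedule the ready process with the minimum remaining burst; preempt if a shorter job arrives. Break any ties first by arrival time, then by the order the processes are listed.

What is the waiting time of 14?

Gantt: | 11 0-5 | 14 5-6 | 13 6-12 | 10 12-21 | 12 21-32 |
Completion: 10=21  11=5  12=32  13=12  14=6
Waiting(14) = turnaround − burst = 1 − 1 = 0

0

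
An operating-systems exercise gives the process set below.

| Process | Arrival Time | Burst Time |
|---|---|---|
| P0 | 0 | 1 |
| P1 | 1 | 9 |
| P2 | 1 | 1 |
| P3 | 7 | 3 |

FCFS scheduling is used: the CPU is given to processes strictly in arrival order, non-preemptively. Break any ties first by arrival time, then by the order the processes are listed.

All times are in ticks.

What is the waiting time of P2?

Gantt: | P0 0-1 | P1 1-10 | P2 10-11 | P3 11-14 |
Completion: P0=1  P1=10  P2=11  P3=14
Turnaround (C−A): P0=1  P1=9  P2=10  P3=7
Waiting(P2) = turnaround − burst = 10 − 1 = 9

9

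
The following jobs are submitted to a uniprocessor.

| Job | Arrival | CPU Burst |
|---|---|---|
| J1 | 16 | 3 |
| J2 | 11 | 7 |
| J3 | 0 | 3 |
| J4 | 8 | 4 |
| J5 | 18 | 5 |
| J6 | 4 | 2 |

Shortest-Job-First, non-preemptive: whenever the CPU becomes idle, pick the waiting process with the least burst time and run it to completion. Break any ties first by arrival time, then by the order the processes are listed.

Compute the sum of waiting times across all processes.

8

Schedule: | J3 0-3 | idle 3-4 | J6 4-6 | idle 6-8 | J4 8-12 | J2 12-19 | J1 19-22 | J5 22-27 |
Completion: J1=22  J2=19  J3=3  J4=12  J5=27  J6=6
Waiting = turnaround − burst: J1=3, J2=1, J3=0, J4=0, J5=4, J6=0
Total waiting = 3 + 1 + 0 + 0 + 4 + 0 = 8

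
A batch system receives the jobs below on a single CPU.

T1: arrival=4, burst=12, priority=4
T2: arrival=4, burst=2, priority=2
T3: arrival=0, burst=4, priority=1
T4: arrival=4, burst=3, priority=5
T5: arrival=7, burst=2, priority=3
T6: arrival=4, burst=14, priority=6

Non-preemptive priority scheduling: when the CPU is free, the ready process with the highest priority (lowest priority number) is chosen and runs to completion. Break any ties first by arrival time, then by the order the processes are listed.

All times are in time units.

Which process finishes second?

Timeline: | T3 0-4 | T2 4-6 | T1 6-18 | T5 18-20 | T4 20-23 | T6 23-37 |
Completion: T1=18  T2=6  T3=4  T4=23  T5=20  T6=37
Turnaround (C−A): T1=14  T2=2  T3=4  T4=19  T5=13  T6=33
Finish order: T3 → T2 → T1 → T5 → T4 → T6

T2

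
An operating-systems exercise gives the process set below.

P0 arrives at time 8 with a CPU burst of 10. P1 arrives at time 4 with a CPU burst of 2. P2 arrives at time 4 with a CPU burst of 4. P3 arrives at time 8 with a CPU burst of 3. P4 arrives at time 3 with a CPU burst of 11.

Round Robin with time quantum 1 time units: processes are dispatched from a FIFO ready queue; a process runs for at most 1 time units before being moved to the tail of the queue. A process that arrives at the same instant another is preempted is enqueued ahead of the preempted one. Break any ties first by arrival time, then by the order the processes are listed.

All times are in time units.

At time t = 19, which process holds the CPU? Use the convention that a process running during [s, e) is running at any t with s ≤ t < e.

P3

Timeline: | idle 0-3 | P4 3-4 | P1 4-5 | P2 5-6 | P4 6-7 | P1 7-8 | P2 8-9 | P4 9-10 | P0 10-11 | P3 11-12 | P2 12-13 | P4 13-14 | P0 14-15 | P3 15-16 | P2 16-17 | P4 17-18 | P0 18-19 | P3 19-20 | P4 20-21 | P0 21-22 | P4 22-23 | P0 23-24 | P4 24-25 | P0 25-26 | P4 26-27 | P0 27-28 | P4 28-29 | P0 29-30 | P4 30-31 | P0 31-33 |
Completion: P0=33  P1=8  P2=17  P3=20  P4=31
Turnaround (C−A): P0=25  P1=4  P2=13  P3=12  P4=28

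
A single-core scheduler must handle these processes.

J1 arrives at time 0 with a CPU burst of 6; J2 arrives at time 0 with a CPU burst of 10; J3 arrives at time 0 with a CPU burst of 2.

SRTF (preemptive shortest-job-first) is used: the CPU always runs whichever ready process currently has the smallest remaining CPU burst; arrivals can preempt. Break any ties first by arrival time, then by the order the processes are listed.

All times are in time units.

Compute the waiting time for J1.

2

Gantt: | J3 0-2 | J1 2-8 | J2 8-18 |
Completion: J1=8  J2=18  J3=2
Waiting(J1) = turnaround − burst = 8 − 6 = 2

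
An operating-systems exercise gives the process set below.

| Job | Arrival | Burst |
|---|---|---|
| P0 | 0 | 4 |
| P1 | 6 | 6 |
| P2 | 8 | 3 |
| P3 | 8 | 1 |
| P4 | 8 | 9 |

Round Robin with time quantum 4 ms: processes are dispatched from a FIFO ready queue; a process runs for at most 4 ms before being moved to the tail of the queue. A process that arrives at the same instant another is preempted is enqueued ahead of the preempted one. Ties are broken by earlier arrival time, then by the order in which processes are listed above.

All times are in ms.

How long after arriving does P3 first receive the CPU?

5

Schedule: | P0 0-4 | idle 4-6 | P1 6-10 | P2 10-13 | P3 13-14 | P4 14-18 | P1 18-20 | P4 20-25 |
Completion: P0=4  P1=20  P2=13  P3=14  P4=25
Turnaround (C−A): P0=4  P1=14  P2=5  P3=6  P4=17
Response(P3) = first start − arrival = 13 − 8 = 5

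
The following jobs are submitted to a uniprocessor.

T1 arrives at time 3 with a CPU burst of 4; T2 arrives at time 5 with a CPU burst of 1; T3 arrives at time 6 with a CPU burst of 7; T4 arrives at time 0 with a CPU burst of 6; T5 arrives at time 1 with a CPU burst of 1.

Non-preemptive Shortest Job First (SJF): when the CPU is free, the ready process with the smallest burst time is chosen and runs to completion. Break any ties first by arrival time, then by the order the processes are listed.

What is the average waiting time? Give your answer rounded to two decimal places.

Gantt: | T4 0-6 | T5 6-7 | T2 7-8 | T1 8-12 | T3 12-19 |
Completion: T1=12  T2=8  T3=19  T4=6  T5=7
Waiting times: T1=5, T2=2, T3=6, T4=0, T5=5
Average waiting = (5+2+6+0+5) / 5 = 18/5 = 3.60

3.60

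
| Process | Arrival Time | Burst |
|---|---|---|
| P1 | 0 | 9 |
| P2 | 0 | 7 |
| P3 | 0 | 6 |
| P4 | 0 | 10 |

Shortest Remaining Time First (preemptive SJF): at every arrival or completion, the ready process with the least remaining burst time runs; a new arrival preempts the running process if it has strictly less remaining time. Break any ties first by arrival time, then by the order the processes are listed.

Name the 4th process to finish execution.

P4

Schedule: | P3 0-6 | P2 6-13 | P1 13-22 | P4 22-32 |
Completion: P1=22  P2=13  P3=6  P4=32
Finish order: P3 → P2 → P1 → P4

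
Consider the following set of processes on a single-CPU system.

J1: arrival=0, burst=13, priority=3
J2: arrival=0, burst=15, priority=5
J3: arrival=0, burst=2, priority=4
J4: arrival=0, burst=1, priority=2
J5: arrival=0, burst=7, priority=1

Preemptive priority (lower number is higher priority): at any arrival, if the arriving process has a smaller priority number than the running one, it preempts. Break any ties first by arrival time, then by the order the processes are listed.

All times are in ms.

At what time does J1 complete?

Schedule: | J5 0-7 | J4 7-8 | J1 8-21 | J3 21-23 | J2 23-38 |
Completion: J1=21  J2=38  J3=23  J4=8  J5=7

21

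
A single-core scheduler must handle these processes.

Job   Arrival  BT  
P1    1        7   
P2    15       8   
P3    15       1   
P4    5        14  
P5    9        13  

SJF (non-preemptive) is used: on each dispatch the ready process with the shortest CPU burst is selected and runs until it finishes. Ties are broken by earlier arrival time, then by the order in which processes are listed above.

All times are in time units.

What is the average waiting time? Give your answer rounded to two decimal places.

Schedule: | idle 0-1 | P1 1-8 | P4 8-22 | P3 22-23 | P2 23-31 | P5 31-44 |
Completion: P1=8  P2=31  P3=23  P4=22  P5=44
Waiting times: P1=0, P2=8, P3=7, P4=3, P5=22
Average waiting = (0+8+7+3+22) / 5 = 40/5 = 8.00

8.00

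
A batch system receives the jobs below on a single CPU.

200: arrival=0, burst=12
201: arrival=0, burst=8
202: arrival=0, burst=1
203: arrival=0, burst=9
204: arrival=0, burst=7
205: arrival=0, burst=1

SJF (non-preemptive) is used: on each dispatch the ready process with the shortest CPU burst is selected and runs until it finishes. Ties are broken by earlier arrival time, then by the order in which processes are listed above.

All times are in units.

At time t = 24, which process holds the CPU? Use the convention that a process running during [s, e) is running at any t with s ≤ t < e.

203

Gantt: | 202 0-1 | 205 1-2 | 204 2-9 | 201 9-17 | 203 17-26 | 200 26-38 |
Completion: 200=38  201=17  202=1  203=26  204=9  205=2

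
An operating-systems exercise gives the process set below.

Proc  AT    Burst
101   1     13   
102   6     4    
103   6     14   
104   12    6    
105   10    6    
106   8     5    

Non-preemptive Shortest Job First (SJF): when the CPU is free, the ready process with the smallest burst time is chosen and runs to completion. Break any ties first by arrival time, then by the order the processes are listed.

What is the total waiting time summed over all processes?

77

Schedule: | idle 0-1 | 101 1-14 | 102 14-18 | 106 18-23 | 105 23-29 | 104 29-35 | 103 35-49 |
Completion: 101=14  102=18  103=49  104=35  105=29  106=23
Waiting = turnaround − burst: 101=0, 102=8, 103=29, 104=17, 105=13, 106=10
Total waiting = 0 + 8 + 29 + 17 + 13 + 10 = 77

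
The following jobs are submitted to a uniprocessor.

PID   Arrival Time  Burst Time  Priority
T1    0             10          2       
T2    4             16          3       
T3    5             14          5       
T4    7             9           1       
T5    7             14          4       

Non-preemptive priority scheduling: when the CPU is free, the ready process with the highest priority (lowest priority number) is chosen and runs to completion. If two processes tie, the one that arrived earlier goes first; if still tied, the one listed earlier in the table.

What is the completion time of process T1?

Gantt: | T1 0-10 | T4 10-19 | T2 19-35 | T5 35-49 | T3 49-63 |
Completion: T1=10  T2=35  T3=63  T4=19  T5=49

10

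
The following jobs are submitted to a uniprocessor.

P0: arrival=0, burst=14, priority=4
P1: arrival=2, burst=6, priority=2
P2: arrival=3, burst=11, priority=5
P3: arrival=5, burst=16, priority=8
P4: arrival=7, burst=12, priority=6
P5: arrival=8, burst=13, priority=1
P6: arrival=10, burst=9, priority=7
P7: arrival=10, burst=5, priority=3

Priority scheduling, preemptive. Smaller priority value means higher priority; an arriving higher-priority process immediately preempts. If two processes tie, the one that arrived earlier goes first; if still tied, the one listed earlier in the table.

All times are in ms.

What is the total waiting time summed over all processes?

Gantt: | P0 0-2 | P1 2-8 | P5 8-21 | P7 21-26 | P0 26-38 | P2 38-49 | P4 49-61 | P6 61-70 | P3 70-86 |
Completion: P0=38  P1=8  P2=49  P3=86  P4=61  P5=21  P6=70  P7=26
Turnaround (C−A): P0=38  P1=6  P2=46  P3=81  P4=54  P5=13  P6=60  P7=16
Waiting = turnaround − burst: P0=24, P1=0, P2=35, P3=65, P4=42, P5=0, P6=51, P7=11
Total waiting = 24 + 0 + 35 + 65 + 42 + 0 + 51 + 11 = 228

228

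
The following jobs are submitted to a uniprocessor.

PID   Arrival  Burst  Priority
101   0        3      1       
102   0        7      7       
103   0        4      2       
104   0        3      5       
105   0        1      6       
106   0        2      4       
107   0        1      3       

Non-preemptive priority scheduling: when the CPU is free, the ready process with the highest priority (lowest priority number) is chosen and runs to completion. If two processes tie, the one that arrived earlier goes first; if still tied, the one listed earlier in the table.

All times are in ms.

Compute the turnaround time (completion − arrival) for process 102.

21

Schedule: | 101 0-3 | 103 3-7 | 107 7-8 | 106 8-10 | 104 10-13 | 105 13-14 | 102 14-21 |
Completion: 101=3  102=21  103=7  104=13  105=14  106=10  107=8
Turnaround(102) = completion − arrival = 21 − 0 = 21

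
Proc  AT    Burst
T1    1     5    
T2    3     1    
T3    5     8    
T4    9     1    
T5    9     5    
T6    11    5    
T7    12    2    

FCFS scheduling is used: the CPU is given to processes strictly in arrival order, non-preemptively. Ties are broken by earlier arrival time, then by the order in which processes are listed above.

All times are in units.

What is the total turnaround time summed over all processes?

Timeline: | idle 0-1 | T1 1-6 | T2 6-7 | T3 7-15 | T4 15-16 | T5 16-21 | T6 21-26 | T7 26-28 |
Completion: T1=6  T2=7  T3=15  T4=16  T5=21  T6=26  T7=28
Turnaround (C−A): T1=5  T2=4  T3=10  T4=7  T5=12  T6=15  T7=16
Turnaround = completion − arrival: T1=5, T2=4, T3=10, T4=7, T5=12, T6=15, T7=16
Total turnaround = 5 + 4 + 10 + 7 + 12 + 15 + 16 = 69

69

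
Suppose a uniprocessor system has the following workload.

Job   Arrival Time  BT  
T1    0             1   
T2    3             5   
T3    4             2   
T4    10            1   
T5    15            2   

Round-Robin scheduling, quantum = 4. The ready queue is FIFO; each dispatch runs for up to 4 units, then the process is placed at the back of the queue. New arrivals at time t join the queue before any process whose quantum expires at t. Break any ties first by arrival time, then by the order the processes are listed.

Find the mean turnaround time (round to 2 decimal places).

Timeline: | T1 0-1 | idle 1-3 | T2 3-7 | T3 7-9 | T2 9-10 | T4 10-11 | idle 11-15 | T5 15-17 |
Completion: T1=1  T2=10  T3=9  T4=11  T5=17
Turnaround (C−A): T1=1  T2=7  T3=5  T4=1  T5=2
Turnaround times: T1=1, T2=7, T3=5, T4=1, T5=2
Average turnaround = (1+7+5+1+2) / 5 = 16/5 = 3.20

3.20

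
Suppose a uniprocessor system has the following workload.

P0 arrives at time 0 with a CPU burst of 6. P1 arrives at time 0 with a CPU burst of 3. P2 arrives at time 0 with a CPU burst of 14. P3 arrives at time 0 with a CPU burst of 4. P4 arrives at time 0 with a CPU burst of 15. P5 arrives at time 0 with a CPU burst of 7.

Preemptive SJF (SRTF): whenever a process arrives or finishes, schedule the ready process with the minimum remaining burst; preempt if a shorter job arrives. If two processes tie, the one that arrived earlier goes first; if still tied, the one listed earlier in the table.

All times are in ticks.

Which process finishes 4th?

Gantt: | P1 0-3 | P3 3-7 | P0 7-13 | P5 13-20 | P2 20-34 | P4 34-49 |
Completion: P0=13  P1=3  P2=34  P3=7  P4=49  P5=20
Turnaround (C−A): P0=13  P1=3  P2=34  P3=7  P4=49  P5=20
Finish order: P1 → P3 → P0 → P5 → P2 → P4

P5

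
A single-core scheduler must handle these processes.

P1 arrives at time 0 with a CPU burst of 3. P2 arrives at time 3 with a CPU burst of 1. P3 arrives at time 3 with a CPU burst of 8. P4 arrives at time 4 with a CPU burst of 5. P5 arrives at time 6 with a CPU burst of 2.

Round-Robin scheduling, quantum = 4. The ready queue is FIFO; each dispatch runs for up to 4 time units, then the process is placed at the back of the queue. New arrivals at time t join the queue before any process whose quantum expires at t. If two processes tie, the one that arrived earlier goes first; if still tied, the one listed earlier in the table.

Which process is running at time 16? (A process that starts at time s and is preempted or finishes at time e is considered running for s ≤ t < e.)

Schedule: | P1 0-3 | P2 3-4 | P3 4-8 | P4 8-12 | P5 12-14 | P3 14-18 | P4 18-19 |
Completion: P1=3  P2=4  P3=18  P4=19  P5=14

P3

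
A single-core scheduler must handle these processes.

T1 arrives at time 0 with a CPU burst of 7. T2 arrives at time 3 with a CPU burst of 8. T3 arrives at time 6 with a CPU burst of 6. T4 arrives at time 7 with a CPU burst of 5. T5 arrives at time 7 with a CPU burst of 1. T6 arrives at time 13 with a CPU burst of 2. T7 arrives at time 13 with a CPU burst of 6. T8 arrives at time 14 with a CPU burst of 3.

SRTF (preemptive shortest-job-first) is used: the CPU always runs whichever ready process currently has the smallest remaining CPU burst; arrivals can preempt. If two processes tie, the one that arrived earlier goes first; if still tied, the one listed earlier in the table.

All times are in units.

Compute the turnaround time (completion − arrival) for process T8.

4

Timeline: | T1 0-7 | T5 7-8 | T4 8-13 | T6 13-15 | T8 15-18 | T3 18-24 | T7 24-30 | T2 30-38 |
Completion: T1=7  T2=38  T3=24  T4=13  T5=8  T6=15  T7=30  T8=18
Turnaround(T8) = completion − arrival = 18 − 14 = 4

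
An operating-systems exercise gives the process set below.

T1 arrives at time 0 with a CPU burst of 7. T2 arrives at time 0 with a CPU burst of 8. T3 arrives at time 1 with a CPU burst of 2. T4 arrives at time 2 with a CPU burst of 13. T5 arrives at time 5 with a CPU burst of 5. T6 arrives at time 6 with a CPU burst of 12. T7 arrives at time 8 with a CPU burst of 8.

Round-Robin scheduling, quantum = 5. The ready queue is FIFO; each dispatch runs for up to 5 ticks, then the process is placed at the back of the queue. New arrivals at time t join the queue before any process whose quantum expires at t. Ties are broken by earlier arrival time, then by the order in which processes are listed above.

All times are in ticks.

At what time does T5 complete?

Schedule: | T1 0-5 | T2 5-10 | T3 10-12 | T4 12-17 | T5 17-22 | T1 22-24 | T6 24-29 | T7 29-34 | T2 34-37 | T4 37-42 | T6 42-47 | T7 47-50 | T4 50-53 | T6 53-55 |
Completion: T1=24  T2=37  T3=12  T4=53  T5=22  T6=55  T7=50
Turnaround (C−A): T1=24  T2=37  T3=11  T4=51  T5=17  T6=49  T7=42

22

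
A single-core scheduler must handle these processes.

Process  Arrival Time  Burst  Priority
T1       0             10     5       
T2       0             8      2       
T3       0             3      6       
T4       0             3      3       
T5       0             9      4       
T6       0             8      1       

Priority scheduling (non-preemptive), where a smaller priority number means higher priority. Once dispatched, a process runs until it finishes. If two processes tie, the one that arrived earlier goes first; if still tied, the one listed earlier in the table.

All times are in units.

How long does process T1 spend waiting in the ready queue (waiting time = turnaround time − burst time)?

28

Gantt: | T6 0-8 | T2 8-16 | T4 16-19 | T5 19-28 | T1 28-38 | T3 38-41 |
Completion: T1=38  T2=16  T3=41  T4=19  T5=28  T6=8
Turnaround (C−A): T1=38  T2=16  T3=41  T4=19  T5=28  T6=8
Waiting(T1) = turnaround − burst = 38 − 10 = 28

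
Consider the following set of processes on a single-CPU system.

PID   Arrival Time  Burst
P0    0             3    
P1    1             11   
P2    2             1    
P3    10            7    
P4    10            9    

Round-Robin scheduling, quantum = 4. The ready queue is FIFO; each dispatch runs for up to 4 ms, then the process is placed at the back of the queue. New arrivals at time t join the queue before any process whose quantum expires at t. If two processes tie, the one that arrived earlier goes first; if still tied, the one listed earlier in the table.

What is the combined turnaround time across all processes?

Schedule: | P0 0-3 | P1 3-7 | P2 7-8 | P1 8-12 | P3 12-16 | P4 16-20 | P1 20-23 | P3 23-26 | P4 26-31 |
Completion: P0=3  P1=23  P2=8  P3=26  P4=31
Turnaround (C−A): P0=3  P1=22  P2=6  P3=16  P4=21
Turnaround = completion − arrival: P0=3, P1=22, P2=6, P3=16, P4=21
Total turnaround = 3 + 22 + 6 + 16 + 21 = 68

68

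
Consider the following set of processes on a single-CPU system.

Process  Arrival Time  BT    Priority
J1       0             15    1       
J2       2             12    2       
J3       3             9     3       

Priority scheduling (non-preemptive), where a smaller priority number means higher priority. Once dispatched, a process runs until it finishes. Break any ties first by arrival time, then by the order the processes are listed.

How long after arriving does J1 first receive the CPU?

0

Timeline: | J1 0-15 | J2 15-27 | J3 27-36 |
Completion: J1=15  J2=27  J3=36
Response(J1) = first start − arrival = 0 − 0 = 0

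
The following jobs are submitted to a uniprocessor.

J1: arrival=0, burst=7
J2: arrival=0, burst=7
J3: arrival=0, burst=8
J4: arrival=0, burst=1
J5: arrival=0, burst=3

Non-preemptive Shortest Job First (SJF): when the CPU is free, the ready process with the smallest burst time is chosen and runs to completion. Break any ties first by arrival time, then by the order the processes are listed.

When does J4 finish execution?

1

Timeline: | J4 0-1 | J5 1-4 | J1 4-11 | J2 11-18 | J3 18-26 |
Completion: J1=11  J2=18  J3=26  J4=1  J5=4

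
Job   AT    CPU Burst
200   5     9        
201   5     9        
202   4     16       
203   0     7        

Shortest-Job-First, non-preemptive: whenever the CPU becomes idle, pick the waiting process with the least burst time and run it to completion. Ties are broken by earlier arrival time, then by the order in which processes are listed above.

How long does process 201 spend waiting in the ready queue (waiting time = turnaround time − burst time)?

11

Timeline: | 203 0-7 | 200 7-16 | 201 16-25 | 202 25-41 |
Completion: 200=16  201=25  202=41  203=7
Waiting(201) = turnaround − burst = 20 − 9 = 11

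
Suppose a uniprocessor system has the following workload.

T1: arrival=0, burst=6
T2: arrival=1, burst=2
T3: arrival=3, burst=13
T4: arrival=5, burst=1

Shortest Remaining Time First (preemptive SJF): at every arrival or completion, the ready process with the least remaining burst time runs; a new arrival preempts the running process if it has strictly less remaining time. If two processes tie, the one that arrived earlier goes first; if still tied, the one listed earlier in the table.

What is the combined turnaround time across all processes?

31

Timeline: | T1 0-1 | T2 1-3 | T1 3-5 | T4 5-6 | T1 6-9 | T3 9-22 |
Completion: T1=9  T2=3  T3=22  T4=6
Turnaround (C−A): T1=9  T2=2  T3=19  T4=1
Turnaround = completion − arrival: T1=9, T2=2, T3=19, T4=1
Total turnaround = 9 + 2 + 19 + 1 = 31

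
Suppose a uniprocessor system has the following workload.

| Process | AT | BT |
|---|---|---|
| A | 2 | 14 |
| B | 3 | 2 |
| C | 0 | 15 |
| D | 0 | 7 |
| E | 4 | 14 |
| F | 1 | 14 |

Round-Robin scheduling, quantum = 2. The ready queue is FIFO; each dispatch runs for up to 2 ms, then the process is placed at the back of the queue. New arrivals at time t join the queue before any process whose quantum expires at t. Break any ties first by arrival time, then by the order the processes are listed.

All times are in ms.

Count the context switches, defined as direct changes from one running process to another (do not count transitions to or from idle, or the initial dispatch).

33

Gantt: | C 0-2 | D 2-4 | F 4-6 | A 6-8 | C 8-10 | B 10-12 | E 12-14 | D 14-16 | F 16-18 | A 18-20 | C 20-22 | E 22-24 | D 24-26 | F 26-28 | A 28-30 | C 30-32 | E 32-34 | D 34-35 | F 35-37 | A 37-39 | C 39-41 | E 41-43 | F 43-45 | A 45-47 | C 47-49 | E 49-51 | F 51-53 | A 53-55 | C 55-57 | E 57-59 | F 59-61 | A 61-63 | C 63-64 | E 64-66 |
Completion: A=63  B=12  C=64  D=35  E=66  F=61
Turnaround (C−A): A=61  B=9  C=64  D=35  E=62  F=60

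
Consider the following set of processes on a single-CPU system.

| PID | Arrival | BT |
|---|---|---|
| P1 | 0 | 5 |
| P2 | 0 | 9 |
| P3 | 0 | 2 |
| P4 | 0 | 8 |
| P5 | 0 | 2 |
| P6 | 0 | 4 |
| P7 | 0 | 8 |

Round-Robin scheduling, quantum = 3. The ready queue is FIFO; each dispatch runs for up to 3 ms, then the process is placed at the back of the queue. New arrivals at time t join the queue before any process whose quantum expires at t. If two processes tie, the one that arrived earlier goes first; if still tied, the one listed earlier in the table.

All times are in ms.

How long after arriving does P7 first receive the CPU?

Timeline: | P1 0-3 | P2 3-6 | P3 6-8 | P4 8-11 | P5 11-13 | P6 13-16 | P7 16-19 | P1 19-21 | P2 21-24 | P4 24-27 | P6 27-28 | P7 28-31 | P2 31-34 | P4 34-36 | P7 36-38 |
Completion: P1=21  P2=34  P3=8  P4=36  P5=13  P6=28  P7=38
Turnaround (C−A): P1=21  P2=34  P3=8  P4=36  P5=13  P6=28  P7=38
Response(P7) = first start − arrival = 16 − 0 = 16

16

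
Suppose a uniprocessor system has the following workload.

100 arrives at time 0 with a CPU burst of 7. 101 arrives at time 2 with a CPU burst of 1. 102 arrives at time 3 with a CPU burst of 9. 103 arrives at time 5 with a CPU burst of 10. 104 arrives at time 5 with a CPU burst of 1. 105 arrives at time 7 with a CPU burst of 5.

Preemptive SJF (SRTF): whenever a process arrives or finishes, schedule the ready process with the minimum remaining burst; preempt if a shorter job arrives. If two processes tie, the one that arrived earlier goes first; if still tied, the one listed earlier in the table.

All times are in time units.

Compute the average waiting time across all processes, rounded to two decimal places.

5.50

Timeline: | 100 0-2 | 101 2-3 | 100 3-5 | 104 5-6 | 100 6-9 | 105 9-14 | 102 14-23 | 103 23-33 |
Completion: 100=9  101=3  102=23  103=33  104=6  105=14
Waiting times: 100=2, 101=0, 102=11, 103=18, 104=0, 105=2
Average waiting = (2+0+11+18+0+2) / 6 = 33/6 = 5.50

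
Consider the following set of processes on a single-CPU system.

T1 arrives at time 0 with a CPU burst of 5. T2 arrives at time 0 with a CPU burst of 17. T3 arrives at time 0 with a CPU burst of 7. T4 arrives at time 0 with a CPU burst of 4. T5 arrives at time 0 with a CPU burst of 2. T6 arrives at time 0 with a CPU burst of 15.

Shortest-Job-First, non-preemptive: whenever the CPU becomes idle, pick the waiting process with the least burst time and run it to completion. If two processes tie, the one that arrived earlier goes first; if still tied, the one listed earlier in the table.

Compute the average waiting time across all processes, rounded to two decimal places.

Timeline: | T5 0-2 | T4 2-6 | T1 6-11 | T3 11-18 | T6 18-33 | T2 33-50 |
Completion: T1=11  T2=50  T3=18  T4=6  T5=2  T6=33
Turnaround (C−A): T1=11  T2=50  T3=18  T4=6  T5=2  T6=33
Waiting times: T1=6, T2=33, T3=11, T4=2, T5=0, T6=18
Average waiting = (6+33+11+2+0+18) / 6 = 70/6 = 11.67

11.67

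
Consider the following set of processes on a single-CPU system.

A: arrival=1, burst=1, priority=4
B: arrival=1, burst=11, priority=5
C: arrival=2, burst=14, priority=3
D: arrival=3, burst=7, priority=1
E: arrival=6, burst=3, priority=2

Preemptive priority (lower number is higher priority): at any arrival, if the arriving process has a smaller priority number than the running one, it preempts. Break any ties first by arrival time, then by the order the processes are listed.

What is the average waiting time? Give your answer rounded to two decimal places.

Timeline: | idle 0-1 | A 1-2 | C 2-3 | D 3-10 | E 10-13 | C 13-26 | B 26-37 |
Completion: A=2  B=37  C=26  D=10  E=13
Waiting times: A=0, B=25, C=10, D=0, E=4
Average waiting = (0+25+10+0+4) / 5 = 39/5 = 7.80

7.80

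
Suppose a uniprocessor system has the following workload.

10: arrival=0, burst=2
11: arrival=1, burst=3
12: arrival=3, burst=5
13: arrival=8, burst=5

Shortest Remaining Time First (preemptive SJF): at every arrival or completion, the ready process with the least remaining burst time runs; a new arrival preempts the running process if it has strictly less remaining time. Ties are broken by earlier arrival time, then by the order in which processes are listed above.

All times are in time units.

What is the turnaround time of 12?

7

Gantt: | 10 0-2 | 11 2-5 | 12 5-10 | 13 10-15 |
Completion: 10=2  11=5  12=10  13=15
Turnaround (C−A): 10=2  11=4  12=7  13=7
Turnaround(12) = completion − arrival = 10 − 3 = 7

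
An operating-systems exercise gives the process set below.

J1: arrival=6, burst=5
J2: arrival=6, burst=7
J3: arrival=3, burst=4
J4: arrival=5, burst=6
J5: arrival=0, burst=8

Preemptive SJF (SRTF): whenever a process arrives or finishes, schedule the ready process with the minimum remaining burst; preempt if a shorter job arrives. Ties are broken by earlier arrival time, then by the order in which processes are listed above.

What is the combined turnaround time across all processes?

69

Gantt: | J5 0-3 | J3 3-7 | J5 7-12 | J1 12-17 | J4 17-23 | J2 23-30 |
Completion: J1=17  J2=30  J3=7  J4=23  J5=12
Turnaround = completion − arrival: J1=11, J2=24, J3=4, J4=18, J5=12
Total turnaround = 11 + 24 + 4 + 18 + 12 = 69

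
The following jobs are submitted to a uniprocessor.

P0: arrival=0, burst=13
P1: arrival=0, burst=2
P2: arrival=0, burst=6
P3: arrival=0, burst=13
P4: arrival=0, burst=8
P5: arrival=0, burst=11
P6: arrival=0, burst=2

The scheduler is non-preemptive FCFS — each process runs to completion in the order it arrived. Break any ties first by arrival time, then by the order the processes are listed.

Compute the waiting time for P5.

42

Schedule: | P0 0-13 | P1 13-15 | P2 15-21 | P3 21-34 | P4 34-42 | P5 42-53 | P6 53-55 |
Completion: P0=13  P1=15  P2=21  P3=34  P4=42  P5=53  P6=55
Waiting(P5) = turnaround − burst = 53 − 11 = 42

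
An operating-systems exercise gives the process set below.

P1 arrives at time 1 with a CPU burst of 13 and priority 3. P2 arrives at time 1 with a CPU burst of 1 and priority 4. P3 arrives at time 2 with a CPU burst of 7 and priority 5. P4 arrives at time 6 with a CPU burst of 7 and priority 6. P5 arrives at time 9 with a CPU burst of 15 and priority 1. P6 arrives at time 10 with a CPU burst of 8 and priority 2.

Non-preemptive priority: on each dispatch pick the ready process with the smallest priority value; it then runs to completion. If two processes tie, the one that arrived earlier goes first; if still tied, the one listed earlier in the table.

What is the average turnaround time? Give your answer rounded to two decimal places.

Timeline: | idle 0-1 | P1 1-14 | P5 14-29 | P6 29-37 | P2 37-38 | P3 38-45 | P4 45-52 |
Completion: P1=14  P2=38  P3=45  P4=52  P5=29  P6=37
Turnaround (C−A): P1=13  P2=37  P3=43  P4=46  P5=20  P6=27
Turnaround times: P1=13, P2=37, P3=43, P4=46, P5=20, P6=27
Average turnaround = (13+37+43+46+20+27) / 6 = 186/6 = 31.00

31.00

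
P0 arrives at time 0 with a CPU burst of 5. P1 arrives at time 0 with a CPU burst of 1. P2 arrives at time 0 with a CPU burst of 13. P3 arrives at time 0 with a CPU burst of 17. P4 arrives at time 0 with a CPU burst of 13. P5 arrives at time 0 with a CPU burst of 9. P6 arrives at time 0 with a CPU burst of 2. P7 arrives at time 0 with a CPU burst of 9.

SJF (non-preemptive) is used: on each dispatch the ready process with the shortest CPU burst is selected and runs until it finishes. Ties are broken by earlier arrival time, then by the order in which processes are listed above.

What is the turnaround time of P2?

Schedule: | P1 0-1 | P6 1-3 | P0 3-8 | P5 8-17 | P7 17-26 | P2 26-39 | P4 39-52 | P3 52-69 |
Completion: P0=8  P1=1  P2=39  P3=69  P4=52  P5=17  P6=3  P7=26
Turnaround(P2) = completion − arrival = 39 − 0 = 39

39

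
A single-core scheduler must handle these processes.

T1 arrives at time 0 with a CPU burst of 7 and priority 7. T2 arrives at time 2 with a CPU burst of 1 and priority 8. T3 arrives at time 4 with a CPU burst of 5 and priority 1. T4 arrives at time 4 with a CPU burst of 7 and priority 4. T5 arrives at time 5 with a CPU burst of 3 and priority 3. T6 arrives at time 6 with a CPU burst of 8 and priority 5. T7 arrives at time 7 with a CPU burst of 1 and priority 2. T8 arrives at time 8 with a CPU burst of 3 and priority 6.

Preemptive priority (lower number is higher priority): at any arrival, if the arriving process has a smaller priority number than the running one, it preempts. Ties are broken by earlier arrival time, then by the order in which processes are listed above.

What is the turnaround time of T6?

Gantt: | T1 0-4 | T3 4-9 | T7 9-10 | T5 10-13 | T4 13-20 | T6 20-28 | T8 28-31 | T1 31-34 | T2 34-35 |
Completion: T1=34  T2=35  T3=9  T4=20  T5=13  T6=28  T7=10  T8=31
Turnaround (C−A): T1=34  T2=33  T3=5  T4=16  T5=8  T6=22  T7=3  T8=23
Turnaround(T6) = completion − arrival = 28 − 6 = 22

22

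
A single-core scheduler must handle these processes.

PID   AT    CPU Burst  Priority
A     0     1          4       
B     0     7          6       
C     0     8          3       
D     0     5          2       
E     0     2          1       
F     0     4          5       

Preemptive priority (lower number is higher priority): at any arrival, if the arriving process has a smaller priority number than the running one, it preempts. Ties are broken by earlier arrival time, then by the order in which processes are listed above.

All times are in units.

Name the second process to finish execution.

D

Timeline: | E 0-2 | D 2-7 | C 7-15 | A 15-16 | F 16-20 | B 20-27 |
Completion: A=16  B=27  C=15  D=7  E=2  F=20
Finish order: E → D → C → A → F → B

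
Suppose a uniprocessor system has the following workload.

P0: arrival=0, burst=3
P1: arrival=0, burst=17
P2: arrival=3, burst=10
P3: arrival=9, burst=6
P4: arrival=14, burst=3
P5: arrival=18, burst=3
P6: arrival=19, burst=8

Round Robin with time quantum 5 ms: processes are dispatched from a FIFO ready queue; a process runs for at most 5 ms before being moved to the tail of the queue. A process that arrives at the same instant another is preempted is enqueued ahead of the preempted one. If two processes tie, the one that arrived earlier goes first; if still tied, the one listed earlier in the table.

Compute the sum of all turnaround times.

Timeline: | P0 0-3 | P1 3-8 | P2 8-13 | P1 13-18 | P3 18-23 | P2 23-28 | P4 28-31 | P5 31-34 | P1 34-39 | P6 39-44 | P3 44-45 | P1 45-47 | P6 47-50 |
Completion: P0=3  P1=47  P2=28  P3=45  P4=31  P5=34  P6=50
Turnaround = completion − arrival: P0=3, P1=47, P2=25, P3=36, P4=17, P5=16, P6=31
Total turnaround = 3 + 47 + 25 + 36 + 17 + 16 + 31 = 175

175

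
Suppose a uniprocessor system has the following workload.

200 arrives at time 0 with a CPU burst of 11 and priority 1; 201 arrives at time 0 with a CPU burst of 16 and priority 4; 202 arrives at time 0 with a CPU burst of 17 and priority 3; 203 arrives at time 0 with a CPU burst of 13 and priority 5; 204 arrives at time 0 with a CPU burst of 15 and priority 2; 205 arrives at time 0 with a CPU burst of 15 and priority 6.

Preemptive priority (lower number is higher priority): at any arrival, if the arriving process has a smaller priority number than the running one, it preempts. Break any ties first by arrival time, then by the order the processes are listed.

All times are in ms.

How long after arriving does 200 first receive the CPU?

0

Gantt: | 200 0-11 | 204 11-26 | 202 26-43 | 201 43-59 | 203 59-72 | 205 72-87 |
Completion: 200=11  201=59  202=43  203=72  204=26  205=87
Response(200) = first start − arrival = 0 − 0 = 0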